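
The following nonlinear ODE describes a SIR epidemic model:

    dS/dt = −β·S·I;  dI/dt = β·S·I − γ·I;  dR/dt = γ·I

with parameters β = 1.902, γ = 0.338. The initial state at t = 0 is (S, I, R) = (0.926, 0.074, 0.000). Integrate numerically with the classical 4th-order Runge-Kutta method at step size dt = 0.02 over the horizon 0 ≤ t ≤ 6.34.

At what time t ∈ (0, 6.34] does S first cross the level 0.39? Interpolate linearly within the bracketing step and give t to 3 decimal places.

t=0.000: state=(0.926, 0.074, 0.000)
step 1 (dt=0.02): k1=(-0.130, 0.105, 0.025), k2=(-0.132, 0.107, 0.025), k3=(-0.132, 0.107, 0.025), k4=(-0.134, 0.108, 0.026); state += dt/6·(k1+2k2+2k3+k4)
t=0.020: state=(0.923, 0.076, 0.001)
t=0.040: state=(0.921, 0.078, 0.001)
t=0.060: state=(0.918, 0.081, 0.002)
continuing one RK4 step at a time; state shown every 25 steps (Δt=0.5):
t=0.500: state=(0.837, 0.145, 0.018)
t=1.000: state=(0.694, 0.255, 0.051)
t=1.500: state=(0.512, 0.382, 0.105)
t=1.840: state=(0.390, 0.456, 0.154)
next step: t=1.860: state=(0.384, 0.460, 0.157) — S has crossed 0.39
linear interpolation between t=1.840 (0.39027) and t=1.860 (0.38353) → t≈1.841

t = 1.841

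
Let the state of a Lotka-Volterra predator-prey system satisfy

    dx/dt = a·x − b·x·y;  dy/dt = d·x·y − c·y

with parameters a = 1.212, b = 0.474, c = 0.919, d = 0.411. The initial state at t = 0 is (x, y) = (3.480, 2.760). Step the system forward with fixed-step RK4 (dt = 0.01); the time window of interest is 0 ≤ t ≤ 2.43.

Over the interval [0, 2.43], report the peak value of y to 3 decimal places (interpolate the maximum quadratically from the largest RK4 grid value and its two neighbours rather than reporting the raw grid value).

t=0.000: state=(3.480, 2.760)
step 1 (dt=0.01): k1=(-0.335, 1.411), k2=(-0.346, 1.413), k3=(-0.346, 1.413), k4=(-0.358, 1.414); state += dt/6·(k1+2k2+2k3+k4)
t=0.010: state=(3.477, 2.774)
t=0.020: state=(3.473, 2.788)
t=0.030: state=(3.469, 2.802)
continuing one RK4 step at a time; state shown every 10 steps (Δt=0.1):
t=0.100: state=(3.435, 2.902)
t=0.200: state=(3.368, 3.045)
t=0.300: state=(3.280, 3.184)
t=0.400: state=(3.174, 3.317)
t=0.500: state=(3.052, 3.439)
t=0.600: state=(2.920, 3.547)
t=0.700: state=(2.780, 3.637)
t=0.800: state=(2.636, 3.709)
t=0.900: state=(2.493, 3.759)
t=1.000: state=(2.353, 3.788)
t=1.100: state=(2.219, 3.796)
t=1.200: state=(2.093, 3.783)
t=1.300: state=(1.976, 3.752)
t=1.400: state=(1.869, 3.704)
t=1.500: state=(1.773, 3.641)
t=1.600: state=(1.687, 3.566)
t=1.700: state=(1.612, 3.481)
t=1.800: state=(1.546, 3.388)
t=1.900: state=(1.490, 3.289)
t=2.000: state=(1.442, 3.187)
t=2.100: state=(1.403, 3.082)
t=2.200: state=(1.372, 2.976)
t=2.300: state=(1.349, 2.871)
t=2.400: state=(1.332, 2.767)
t=2.430: state=(1.328, 2.737)
largest grid value and its neighbours: y(1.080)=3.79589, y(1.090)=3.79594, y(1.100)=3.79578
parabola through these three points peaks at t≈1.087 with y≈3.79594

max y = 3.796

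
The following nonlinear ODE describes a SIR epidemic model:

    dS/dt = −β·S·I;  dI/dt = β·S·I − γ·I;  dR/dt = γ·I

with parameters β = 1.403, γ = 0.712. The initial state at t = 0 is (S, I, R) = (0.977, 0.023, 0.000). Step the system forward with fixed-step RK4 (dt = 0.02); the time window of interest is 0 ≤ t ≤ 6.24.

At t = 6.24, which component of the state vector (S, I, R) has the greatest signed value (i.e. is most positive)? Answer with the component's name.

largest component: R

t=0.000: state=(0.977, 0.023, 0.000)
step 1 (dt=0.02): k1=(-0.032, 0.015, 0.016), k2=(-0.032, 0.015, 0.016), k3=(-0.032, 0.015, 0.016), k4=(-0.032, 0.015, 0.017); state += dt/6·(k1+2k2+2k3+k4)
t=0.020: state=(0.976, 0.023, 0.000)
t=0.040: state=(0.976, 0.024, 0.001)
t=0.060: state=(0.975, 0.024, 0.001)
continuing one RK4 step at a time; state shown every 25 steps (Δt=0.5):
t=0.500: state=(0.959, 0.032, 0.010)
t=1.000: state=(0.934, 0.043, 0.023)
t=1.500: state=(0.901, 0.058, 0.041)
t=2.000: state=(0.861, 0.075, 0.064)
t=2.500: state=(0.811, 0.094, 0.094)
t=3.000: state=(0.754, 0.115, 0.132)
t=3.500: state=(0.691, 0.133, 0.176)
t=4.000: state=(0.626, 0.148, 0.226)
t=4.500: state=(0.562, 0.157, 0.281)
t=5.000: state=(0.502, 0.160, 0.337)
t=5.500: state=(0.450, 0.157, 0.394)
t=6.000: state=(0.404, 0.148, 0.448)
t=6.240: state=(0.385, 0.142, 0.473)
compare at T: S=0.385, I=0.142, R=0.473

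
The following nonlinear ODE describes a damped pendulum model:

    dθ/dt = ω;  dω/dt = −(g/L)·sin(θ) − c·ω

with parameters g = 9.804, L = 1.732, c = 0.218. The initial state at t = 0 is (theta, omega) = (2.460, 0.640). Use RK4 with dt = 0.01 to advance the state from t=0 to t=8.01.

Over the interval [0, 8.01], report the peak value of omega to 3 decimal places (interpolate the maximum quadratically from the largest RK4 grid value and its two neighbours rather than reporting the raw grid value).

t=0.000: state=(2.460, 0.640)
step 1 (dt=0.01): k1=(0.640, -3.706), k2=(0.621, -3.688), k3=(0.622, -3.688), k4=(0.603, -3.670); state += dt/6·(k1+2k2+2k3+k4)
t=0.010: state=(2.466, 0.603)
t=0.020: state=(2.472, 0.567)
t=0.030: state=(2.478, 0.530)
continuing one RK4 step at a time; state shown every 50 steps (Δt=0.5):
t=0.500: state=(2.352, -1.082)
t=1.000: state=(1.260, -3.385)
t=1.500: state=(-0.703, -3.642)
t=2.000: state=(-1.821, -0.763)
t=2.500: state=(-1.524, 1.925)
t=3.000: state=(-0.036, 3.536)
t=3.500: state=(1.328, 1.484)
t=4.000: state=(1.354, -1.330)
t=4.500: state=(0.159, -3.035)
t=5.000: state=(-1.075, -1.428)
t=5.500: state=(-1.116, 1.222)
t=6.000: state=(-0.051, 2.607)
t=6.500: state=(0.957, 1.038)
t=7.000: state=(0.865, -1.337)
t=7.500: state=(-0.129, -2.189)
t=8.000: state=(-0.875, -0.526)
t=8.010: state=(-0.881, -0.482)
largest grid value and its neighbours: omega(2.960)=3.54268, omega(2.970)=3.54398, omega(2.980)=3.54331
parabola through these three points peaks at t≈2.972 with omega≈3.54401

max omega = 3.544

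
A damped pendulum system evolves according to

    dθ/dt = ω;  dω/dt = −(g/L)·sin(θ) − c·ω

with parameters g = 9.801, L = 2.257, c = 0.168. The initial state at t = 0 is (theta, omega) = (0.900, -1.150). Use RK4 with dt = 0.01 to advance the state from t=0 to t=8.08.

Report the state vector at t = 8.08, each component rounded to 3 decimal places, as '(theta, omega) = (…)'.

(theta, omega) = (-0.261, 0.958)

t=0.000: state=(0.900, -1.150)
step 1 (dt=0.01): k1=(-1.150, -3.208), k2=(-1.166, -3.190), k3=(-1.166, -3.190), k4=(-1.182, -3.171); state += dt/6·(k1+2k2+2k3+k4)
t=0.010: state=(0.888, -1.182)
t=0.020: state=(0.876, -1.213)
t=0.030: state=(0.864, -1.245)
continuing one RK4 step at a time; state shown every 50 steps (Δt=0.5):
t=0.500: state=(0.035, -2.022)
t=1.000: state=(-0.791, -1.021)
t=1.500: state=(-0.871, 0.696)
t=2.000: state=(-0.203, 1.755)
t=2.500: state=(0.593, 1.158)
t=3.000: state=(0.799, -0.370)
t=3.500: state=(0.292, -1.485)
t=4.000: state=(-0.439, -1.178)
t=4.500: state=(-0.713, 0.146)
t=5.000: state=(-0.332, 1.244)
t=5.500: state=(0.322, 1.134)
t=6.000: state=(0.627, 0.004)
t=6.500: state=(0.342, -1.039)
t=7.000: state=(-0.235, -1.057)
t=7.500: state=(-0.547, -0.100)
t=8.000: state=(-0.334, 0.868)
t=8.080: state=(-0.261, 0.958)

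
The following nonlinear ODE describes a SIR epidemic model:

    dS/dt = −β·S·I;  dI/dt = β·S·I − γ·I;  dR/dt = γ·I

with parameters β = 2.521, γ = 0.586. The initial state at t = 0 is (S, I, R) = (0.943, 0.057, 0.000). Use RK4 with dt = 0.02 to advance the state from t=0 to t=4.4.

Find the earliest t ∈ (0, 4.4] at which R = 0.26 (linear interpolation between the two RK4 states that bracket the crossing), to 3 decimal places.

t = 1.846

t=0.000: state=(0.943, 0.057, 0.000)
step 1 (dt=0.02): k1=(-0.136, 0.102, 0.033), k2=(-0.138, 0.104, 0.034), k3=(-0.138, 0.104, 0.034), k4=(-0.140, 0.105, 0.035); state += dt/6·(k1+2k2+2k3+k4)
t=0.020: state=(0.940, 0.059, 0.001)
t=0.040: state=(0.937, 0.061, 0.001)
t=0.060: state=(0.934, 0.063, 0.002)
continuing one RK4 step at a time; state shown every 10 steps (Δt=0.2):
t=0.200: state=(0.911, 0.081, 0.008)
t=0.400: state=(0.868, 0.113, 0.019)
t=0.600: state=(0.812, 0.153, 0.035)
t=0.800: state=(0.743, 0.202, 0.056)
t=1.000: state=(0.662, 0.256, 0.082)
t=1.200: state=(0.574, 0.311, 0.116)
t=1.400: state=(0.484, 0.361, 0.155)
t=1.600: state=(0.399, 0.401, 0.200)
t=1.800: state=(0.324, 0.428, 0.248)
t=1.840: state=(0.310, 0.431, 0.259)
next step: t=1.860: state=(0.303, 0.433, 0.264) — R has crossed 0.26
linear interpolation between t=1.840 (0.25852) and t=1.860 (0.26359) → t≈1.846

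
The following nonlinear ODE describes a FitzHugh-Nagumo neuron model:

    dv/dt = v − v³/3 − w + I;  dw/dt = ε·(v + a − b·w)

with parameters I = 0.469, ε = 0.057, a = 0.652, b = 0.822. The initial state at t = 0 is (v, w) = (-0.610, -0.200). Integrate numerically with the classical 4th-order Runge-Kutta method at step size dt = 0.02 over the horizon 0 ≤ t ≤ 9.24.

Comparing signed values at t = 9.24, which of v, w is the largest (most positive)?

largest component: v

t=0.000: state=(-0.610, -0.200)
step 1 (dt=0.02): k1=(0.135, 0.012), k2=(0.135, 0.012), k3=(0.135, 0.012), k4=(0.136, 0.012); state += dt/6·(k1+2k2+2k3+k4)
t=0.020: state=(-0.607, -0.200)
t=0.040: state=(-0.605, -0.200)
t=0.060: state=(-0.602, -0.199)
continuing one RK4 step at a time; state shown every 25 steps (Δt=0.5):
t=0.500: state=(-0.532, -0.193)
t=1.000: state=(-0.425, -0.184)
t=1.500: state=(-0.271, -0.171)
t=2.000: state=(-0.034, -0.153)
t=2.500: state=(0.339, -0.128)
t=3.000: state=(0.884, -0.089)
t=3.500: state=(1.451, -0.036)
t=4.000: state=(1.769, 0.030)
t=4.500: state=(1.865, 0.099)
t=5.000: state=(1.874, 0.168)
t=5.500: state=(1.857, 0.235)
t=6.000: state=(1.833, 0.300)
t=6.500: state=(1.807, 0.362)
t=7.000: state=(1.780, 0.423)
t=7.500: state=(1.753, 0.481)
t=8.000: state=(1.725, 0.537)
t=8.500: state=(1.698, 0.592)
t=9.000: state=(1.670, 0.644)
t=9.240: state=(1.656, 0.668)
compare at T: v=1.656, w=0.668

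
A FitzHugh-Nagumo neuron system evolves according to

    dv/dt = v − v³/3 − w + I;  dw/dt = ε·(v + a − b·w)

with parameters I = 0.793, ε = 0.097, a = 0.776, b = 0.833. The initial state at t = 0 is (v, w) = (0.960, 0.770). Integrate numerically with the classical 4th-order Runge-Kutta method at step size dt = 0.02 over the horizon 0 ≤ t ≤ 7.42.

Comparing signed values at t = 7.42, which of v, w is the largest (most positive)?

largest component: w

t=0.000: state=(0.960, 0.770)
step 1 (dt=0.02): k1=(0.688, 0.106), k2=(0.688, 0.107), k3=(0.688, 0.107), k4=(0.687, 0.107); state += dt/6·(k1+2k2+2k3+k4)
t=0.020: state=(0.974, 0.772)
t=0.040: state=(0.987, 0.774)
t=0.060: state=(1.001, 0.776)
continuing one RK4 step at a time; state shown every 25 steps (Δt=0.5):
t=0.500: state=(1.278, 0.830)
t=1.000: state=(1.486, 0.900)
t=1.500: state=(1.575, 0.975)
t=2.000: state=(1.592, 1.048)
t=2.500: state=(1.575, 1.119)
t=3.000: state=(1.543, 1.186)
t=3.500: state=(1.503, 1.248)
t=4.000: state=(1.459, 1.306)
t=4.500: state=(1.413, 1.359)
t=5.000: state=(1.365, 1.409)
t=5.500: state=(1.315, 1.453)
t=6.000: state=(1.262, 1.494)
t=6.500: state=(1.206, 1.530)
t=7.000: state=(1.146, 1.563)
t=7.420: state=(1.091, 1.586)
compare at T: v=1.091, w=1.586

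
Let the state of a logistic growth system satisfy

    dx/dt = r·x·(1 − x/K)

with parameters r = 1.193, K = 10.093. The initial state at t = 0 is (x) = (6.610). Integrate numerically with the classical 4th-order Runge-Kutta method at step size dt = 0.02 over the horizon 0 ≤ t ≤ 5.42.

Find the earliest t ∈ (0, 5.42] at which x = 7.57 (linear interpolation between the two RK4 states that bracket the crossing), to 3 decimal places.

t=0.000: state=(6.610)
step 1 (dt=0.02): k1=(2.721), k2=(2.711), k3=(2.711), k4=(2.701); state += dt/6·(k1+2k2+2k3+k4)
t=0.020: state=(6.664)
t=0.040: state=(6.718)
t=0.060: state=(6.771)
continuing one RK4 step at a time; state shown every 10 steps (Δt=0.2):
t=0.200: state=(7.132)
t=0.380: state=(7.561)
next step: t=0.400: state=(7.606) — x has crossed 7.57
linear interpolation between t=0.380 (7.56107) and t=0.400 (7.60606) → t≈0.384

t = 0.384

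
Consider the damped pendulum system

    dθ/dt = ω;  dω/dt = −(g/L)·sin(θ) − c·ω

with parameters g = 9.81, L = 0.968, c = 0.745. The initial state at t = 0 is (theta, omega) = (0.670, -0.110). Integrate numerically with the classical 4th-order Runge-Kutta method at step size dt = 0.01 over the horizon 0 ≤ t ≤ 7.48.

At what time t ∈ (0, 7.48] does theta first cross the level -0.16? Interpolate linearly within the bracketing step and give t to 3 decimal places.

t = 0.631

t=0.000: state=(0.670, -0.110)
step 1 (dt=0.01): k1=(-0.110, -6.211), k2=(-0.141, -6.184), k3=(-0.141, -6.183), k4=(-0.172, -6.154); state += dt/6·(k1+2k2+2k3+k4)
t=0.010: state=(0.669, -0.172)
t=0.020: state=(0.667, -0.233)
t=0.030: state=(0.664, -0.294)
continuing one RK4 step at a time; state shown every 25 steps (Δt=0.25):
t=0.250: state=(0.470, -1.382)
t=0.500: state=(0.056, -1.746)
t=0.630: state=(-0.159, -1.515)
next step: t=0.640: state=(-0.174, -1.487) — theta has crossed -0.16
linear interpolation between t=0.630 (-0.15863) and t=0.640 (-0.17364) → t≈0.631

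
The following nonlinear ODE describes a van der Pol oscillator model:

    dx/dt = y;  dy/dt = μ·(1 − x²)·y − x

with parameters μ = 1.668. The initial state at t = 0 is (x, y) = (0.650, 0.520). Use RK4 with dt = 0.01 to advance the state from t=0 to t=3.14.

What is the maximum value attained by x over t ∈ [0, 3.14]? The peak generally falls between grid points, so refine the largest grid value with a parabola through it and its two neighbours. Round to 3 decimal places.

t=0.000: state=(0.650, 0.520)
step 1 (dt=0.01): k1=(0.520, -0.149), k2=(0.519, -0.155), k3=(0.519, -0.155), k4=(0.518, -0.162); state += dt/6·(k1+2k2+2k3+k4)
t=0.010: state=(0.655, 0.518)
t=0.020: state=(0.660, 0.517)
t=0.030: state=(0.666, 0.515)
continuing one RK4 step at a time; state shown every 20 steps (Δt=0.2):
t=0.200: state=(0.749, 0.464)
t=0.400: state=(0.832, 0.358)
t=0.600: state=(0.890, 0.210)
t=0.800: state=(0.914, 0.036)
t=1.000: state=(0.903, -0.149)
t=1.200: state=(0.854, -0.344)
t=1.400: state=(0.764, -0.559)
t=1.600: state=(0.628, -0.816)
t=1.800: state=(0.433, -1.156)
t=2.000: state=(0.156, -1.634)
t=2.200: state=(-0.232, -2.267)
t=2.400: state=(-0.746, -2.805)
t=2.600: state=(-1.299, -2.535)
t=2.800: state=(-1.698, -1.394)
t=3.000: state=(-1.869, -0.409)
t=3.140: state=(-1.897, -0.026)
largest grid value and its neighbours: x(0.830)=0.91513, x(0.840)=0.91518, x(0.850)=0.91513
parabola through these three points peaks at t≈0.840 with x≈0.91518

max x = 0.915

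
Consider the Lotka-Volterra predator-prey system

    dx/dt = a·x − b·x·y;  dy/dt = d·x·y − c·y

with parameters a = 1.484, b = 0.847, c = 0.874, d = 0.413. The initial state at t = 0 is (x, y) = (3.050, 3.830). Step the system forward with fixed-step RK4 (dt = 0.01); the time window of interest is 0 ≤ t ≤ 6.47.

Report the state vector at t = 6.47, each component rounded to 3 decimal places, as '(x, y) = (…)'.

t=0.000: state=(3.050, 3.830)
step 1 (dt=0.01): k1=(-5.368, 1.477), k2=(-5.340, 1.437), k3=(-5.339, 1.438), k4=(-5.311, 1.398); state += dt/6·(k1+2k2+2k3+k4)
t=0.010: state=(2.997, 3.844)
t=0.020: state=(2.944, 3.858)
t=0.030: state=(2.892, 3.871)
continuing one RK4 step at a time; state shown every 25 steps (Δt=0.25):
t=0.250: state=(1.921, 3.964)
t=0.500: state=(1.227, 3.735)
t=0.750: state=(0.840, 3.333)
t=1.000: state=(0.630, 2.887)
t=1.250: state=(0.518, 2.461)
t=1.500: state=(0.465, 2.080)
t=1.750: state=(0.450, 1.752)
t=2.000: state=(0.463, 1.476)
t=2.250: state=(0.504, 1.246)
t=2.500: state=(0.572, 1.059)
t=2.750: state=(0.674, 0.907)
t=3.000: state=(0.817, 0.787)
t=3.250: state=(1.012, 0.695)
t=3.500: state=(1.276, 0.628)
t=3.750: state=(1.626, 0.586)
t=4.000: state=(2.086, 0.570)
t=4.250: state=(2.677, 0.585)
t=4.500: state=(3.410, 0.643)
t=4.750: state=(4.262, 0.767)
t=5.000: state=(5.134, 1.002)
t=5.250: state=(5.780, 1.420)
t=5.500: state=(5.803, 2.091)
t=5.750: state=(4.939, 2.947)
t=6.000: state=(3.531, 3.674)
t=6.250: state=(2.259, 3.968)
t=6.470: state=(1.502, 3.874)

(x, y) = (1.502, 3.874)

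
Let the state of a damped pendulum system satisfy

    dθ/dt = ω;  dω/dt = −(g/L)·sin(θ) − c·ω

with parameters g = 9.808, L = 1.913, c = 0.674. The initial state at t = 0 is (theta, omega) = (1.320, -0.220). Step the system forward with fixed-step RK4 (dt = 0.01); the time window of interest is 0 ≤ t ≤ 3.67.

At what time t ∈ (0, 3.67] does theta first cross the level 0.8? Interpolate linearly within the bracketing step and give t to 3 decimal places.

t = 0.449

t=0.000: state=(1.320, -0.220)
step 1 (dt=0.01): k1=(-0.220, -4.818), k2=(-0.244, -4.801), k3=(-0.244, -4.801), k4=(-0.268, -4.783); state += dt/6·(k1+2k2+2k3+k4)
t=0.010: state=(1.318, -0.268)
t=0.020: state=(1.315, -0.316)
t=0.030: state=(1.311, -0.363)
continuing one RK4 step at a time; state shown every 20 steps (Δt=0.2):
t=0.200: state=(1.185, -1.106)
t=0.400: state=(0.891, -1.794)
t=0.440: state=(0.817, -1.899)
next step: t=0.450: state=(0.798, -1.923) — theta has crossed 0.8
linear interpolation between t=0.440 (0.81663) and t=0.450 (0.79752) → t≈0.449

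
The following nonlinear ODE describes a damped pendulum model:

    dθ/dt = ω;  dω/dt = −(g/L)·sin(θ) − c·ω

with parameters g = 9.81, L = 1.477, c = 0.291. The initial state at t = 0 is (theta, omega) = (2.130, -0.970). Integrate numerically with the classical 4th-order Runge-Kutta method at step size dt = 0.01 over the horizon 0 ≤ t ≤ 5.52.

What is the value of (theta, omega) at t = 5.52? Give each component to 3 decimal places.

t=0.000: state=(2.130, -0.970)
step 1 (dt=0.01): k1=(-0.970, -5.348), k2=(-0.997, -5.357), k3=(-0.997, -5.358), k4=(-1.024, -5.367); state += dt/6·(k1+2k2+2k3+k4)
t=0.010: state=(2.120, -1.024)
t=0.020: state=(2.110, -1.077)
t=0.030: state=(2.098, -1.131)
continuing one RK4 step at a time; state shown every 20 steps (Δt=0.2):
t=0.200: state=(1.826, -2.087)
t=0.400: state=(1.292, -3.244)
t=0.600: state=(0.550, -4.072)
t=0.800: state=(-0.276, -4.006)
t=1.000: state=(-0.989, -3.012)
t=1.200: state=(-1.456, -1.629)
t=1.400: state=(-1.642, -0.249)
t=1.600: state=(-1.560, 1.054)
t=1.800: state=(-1.226, 2.262)
t=2.000: state=(-0.674, 3.180)
t=2.200: state=(-0.000, 3.420)
t=2.400: state=(0.636, 2.814)
t=2.600: state=(1.089, 1.666)
t=2.800: state=(1.293, 0.364)
t=3.000: state=(1.238, -0.894)
t=3.200: state=(0.945, -1.995)
t=3.400: state=(0.465, -2.720)
t=3.600: state=(-0.099, -2.796)
t=3.800: state=(-0.607, -2.181)
t=4.000: state=(-0.943, -1.142)
t=4.200: state=(-1.056, 0.021)
t=4.400: state=(-0.939, 1.115)
t=4.600: state=(-0.625, 1.970)
t=4.800: state=(-0.182, 2.366)
t=5.000: state=(0.281, 2.162)
t=5.200: state=(0.648, 1.449)
t=5.400: state=(0.843, 0.477)
t=5.520: state=(0.864, -0.133)

(theta, omega) = (0.864, -0.133)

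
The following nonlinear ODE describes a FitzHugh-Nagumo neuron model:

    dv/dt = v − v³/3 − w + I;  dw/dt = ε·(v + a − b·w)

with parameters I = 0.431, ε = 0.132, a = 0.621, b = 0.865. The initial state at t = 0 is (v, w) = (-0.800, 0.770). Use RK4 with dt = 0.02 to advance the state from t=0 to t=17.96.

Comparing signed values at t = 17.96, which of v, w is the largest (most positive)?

largest component: v

t=0.000: state=(-0.800, 0.770)
step 1 (dt=0.02): k1=(-0.968, -0.112), k2=(-0.971, -0.113), k3=(-0.971, -0.113), k4=(-0.973, -0.114); state += dt/6·(k1+2k2+2k3+k4)
t=0.020: state=(-0.819, 0.768)
t=0.040: state=(-0.839, 0.765)
t=0.060: state=(-0.858, 0.763)
continuing one RK4 step at a time; state shown every 50 steps (Δt=1):
t=1.000: state=(-1.596, 0.608)
t=2.000: state=(-1.732, 0.407)
t=3.000: state=(-1.669, 0.228)
t=4.000: state=(-1.581, 0.078)
t=5.000: state=(-1.492, -0.044)
t=6.000: state=(-1.402, -0.142)
t=7.000: state=(-1.312, -0.219)
t=8.000: state=(-1.221, -0.275)
t=9.000: state=(-1.127, -0.315)
t=10.000: state=(-1.028, -0.338)
t=11.000: state=(-0.920, -0.345)
t=12.000: state=(-0.792, -0.337)
t=13.000: state=(-0.626, -0.312)
t=14.000: state=(-0.365, -0.264)
t=15.000: state=(0.154, -0.175)
t=16.000: state=(1.171, 0.001)
t=17.000: state=(1.746, 0.272)
t=17.960: state=(1.729, 0.528)
compare at T: v=1.729, w=0.528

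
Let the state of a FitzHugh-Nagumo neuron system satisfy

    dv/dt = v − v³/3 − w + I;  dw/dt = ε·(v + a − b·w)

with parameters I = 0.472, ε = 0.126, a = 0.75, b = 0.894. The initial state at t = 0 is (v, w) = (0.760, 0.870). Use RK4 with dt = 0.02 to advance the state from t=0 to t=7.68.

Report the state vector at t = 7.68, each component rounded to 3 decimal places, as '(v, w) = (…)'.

(v, w) = (-1.063, 1.241)

t=0.000: state=(0.760, 0.870)
step 1 (dt=0.02): k1=(0.216, 0.092), k2=(0.216, 0.092), k3=(0.216, 0.092), k4=(0.216, 0.093); state += dt/6·(k1+2k2+2k3+k4)
t=0.020: state=(0.764, 0.872)
t=0.040: state=(0.769, 0.874)
t=0.060: state=(0.773, 0.876)
continuing one RK4 step at a time; state shown every 25 steps (Δt=0.5):
t=0.500: state=(0.866, 0.918)
t=1.000: state=(0.959, 0.970)
t=1.500: state=(1.030, 1.024)
t=2.000: state=(1.072, 1.078)
t=2.500: state=(1.086, 1.131)
t=3.000: state=(1.073, 1.182)
t=3.500: state=(1.038, 1.228)
t=4.000: state=(0.983, 1.268)
t=4.500: state=(0.908, 1.303)
t=5.000: state=(0.809, 1.330)
t=5.500: state=(0.679, 1.349)
t=6.000: state=(0.499, 1.357)
t=6.500: state=(0.235, 1.352)
t=7.000: state=(-0.178, 1.326)
t=7.500: state=(-0.804, 1.271)
t=7.680: state=(-1.063, 1.241)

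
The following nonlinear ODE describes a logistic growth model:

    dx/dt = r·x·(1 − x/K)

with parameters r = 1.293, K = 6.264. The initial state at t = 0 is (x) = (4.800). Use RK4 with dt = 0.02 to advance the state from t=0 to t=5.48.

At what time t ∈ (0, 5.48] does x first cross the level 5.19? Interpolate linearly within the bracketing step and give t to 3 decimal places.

t = 0.300

t=0.000: state=(4.800)
step 1 (dt=0.02): k1=(1.451), k2=(1.441), k3=(1.441), k4=(1.431); state += dt/6·(k1+2k2+2k3+k4)
t=0.020: state=(4.829)
t=0.040: state=(4.857)
t=0.060: state=(4.885)
continuing one RK4 step at a time; state shown every 10 steps (Δt=0.2):
t=0.200: state=(5.070)
t=0.300: state=(5.190)
next step: t=0.320: state=(5.213) — x has crossed 5.19
linear interpolation between t=0.300 (5.19000) and t=0.320 (5.21282) → t≈0.300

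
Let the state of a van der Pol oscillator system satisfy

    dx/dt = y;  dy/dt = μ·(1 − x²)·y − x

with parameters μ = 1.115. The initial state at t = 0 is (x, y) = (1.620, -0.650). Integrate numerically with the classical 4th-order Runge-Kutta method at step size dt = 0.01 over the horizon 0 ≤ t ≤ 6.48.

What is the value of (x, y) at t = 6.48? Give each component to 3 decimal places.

t=0.000: state=(1.620, -0.650)
step 1 (dt=0.01): k1=(-0.650, -0.443), k2=(-0.652, -0.443), k3=(-0.652, -0.443), k4=(-0.654, -0.444); state += dt/6·(k1+2k2+2k3+k4)
t=0.010: state=(1.613, -0.654)
t=0.020: state=(1.607, -0.659)
t=0.030: state=(1.600, -0.663)
continuing one RK4 step at a time; state shown every 25 steps (Δt=0.25):
t=0.250: state=(1.443, -0.768)
t=0.500: state=(1.234, -0.917)
t=0.750: state=(0.979, -1.130)
t=1.000: state=(0.660, -1.450)
t=1.250: state=(0.241, -1.931)
t=1.500: state=(-0.317, -2.529)
t=1.750: state=(-0.996, -2.768)
t=2.000: state=(-1.607, -1.945)
t=2.250: state=(-1.934, -0.714)
t=2.500: state=(-2.009, 0.023)
t=2.750: state=(-1.957, 0.350)
t=3.000: state=(-1.847, 0.508)
t=3.250: state=(-1.707, 0.614)
t=3.500: state=(-1.541, 0.717)
t=3.750: state=(-1.346, 0.843)
t=4.000: state=(-1.115, 1.018)
t=4.250: state=(-0.831, 1.277)
t=4.500: state=(-0.465, 1.673)
t=4.750: state=(0.020, 2.235)
t=5.000: state=(0.651, 2.755)
t=5.250: state=(1.331, 2.490)
t=5.500: state=(1.812, 1.292)
t=5.750: state=(1.996, 0.272)
t=6.000: state=(1.994, -0.222)
t=6.250: state=(1.908, -0.441)
t=6.480: state=(1.792, -0.555)

(x, y) = (1.792, -0.555)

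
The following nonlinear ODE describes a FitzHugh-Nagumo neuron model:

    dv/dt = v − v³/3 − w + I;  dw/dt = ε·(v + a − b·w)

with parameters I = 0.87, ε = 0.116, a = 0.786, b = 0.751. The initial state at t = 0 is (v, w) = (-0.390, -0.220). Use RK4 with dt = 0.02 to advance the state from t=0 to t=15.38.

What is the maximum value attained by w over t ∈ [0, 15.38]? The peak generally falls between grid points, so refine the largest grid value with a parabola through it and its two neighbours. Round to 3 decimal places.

t=0.000: state=(-0.390, -0.220)
step 1 (dt=0.02): k1=(0.720, 0.065), k2=(0.725, 0.066), k3=(0.725, 0.066), k4=(0.731, 0.067); state += dt/6·(k1+2k2+2k3+k4)
t=0.020: state=(-0.375, -0.219)
t=0.040: state=(-0.361, -0.217)
t=0.060: state=(-0.346, -0.216)
continuing one RK4 step at a time; state shown every 25 steps (Δt=0.5):
t=0.500: state=(0.056, -0.176)
t=1.000: state=(0.733, -0.103)
t=1.500: state=(1.491, 0.010)
t=2.000: state=(1.883, 0.152)
t=2.500: state=(1.961, 0.300)
t=3.000: state=(1.942, 0.443)
t=3.500: state=(1.899, 0.578)
t=4.000: state=(1.851, 0.704)
t=4.500: state=(1.802, 0.823)
t=5.000: state=(1.751, 0.933)
t=5.500: state=(1.700, 1.036)
t=6.000: state=(1.648, 1.131)
t=6.500: state=(1.595, 1.220)
t=7.000: state=(1.541, 1.301)
t=7.500: state=(1.485, 1.376)
t=8.000: state=(1.428, 1.445)
t=8.500: state=(1.368, 1.507)
t=9.000: state=(1.305, 1.563)
t=9.500: state=(1.238, 1.614)
t=10.000: state=(1.166, 1.658)
t=10.500: state=(1.087, 1.696)
t=11.000: state=(0.998, 1.727)
t=11.500: state=(0.895, 1.752)
t=12.000: state=(0.769, 1.769)
t=12.500: state=(0.607, 1.778)
t=13.000: state=(0.382, 1.775)
t=13.500: state=(0.043, 1.757)
t=14.000: state=(-0.489, 1.715)
t=14.500: state=(-1.197, 1.638)
t=15.000: state=(-1.728, 1.528)
t=15.380: state=(-1.886, 1.434)
largest grid value and its neighbours: w(12.620)=1.77811, w(12.640)=1.77812, w(12.660)=1.77812
parabola through these three points peaks at t≈12.646 with w≈1.77812

max w = 1.778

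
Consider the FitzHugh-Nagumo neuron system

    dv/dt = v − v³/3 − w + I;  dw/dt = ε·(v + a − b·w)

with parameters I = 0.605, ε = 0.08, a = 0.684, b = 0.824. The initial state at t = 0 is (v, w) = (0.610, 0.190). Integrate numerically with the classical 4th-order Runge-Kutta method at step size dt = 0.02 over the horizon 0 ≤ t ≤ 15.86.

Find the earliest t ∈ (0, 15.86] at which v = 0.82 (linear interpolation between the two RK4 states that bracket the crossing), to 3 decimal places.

t=0.000: state=(0.610, 0.190)
step 1 (dt=0.02): k1=(0.949, 0.091), k2=(0.954, 0.092), k3=(0.954, 0.092), k4=(0.959, 0.092); state += dt/6·(k1+2k2+2k3+k4)
t=0.020: state=(0.629, 0.192)
t=0.040: state=(0.648, 0.194)
t=0.060: state=(0.668, 0.196)
t=0.200: state=(0.809, 0.210)
next step: t=0.220: state=(0.829, 0.212) — v has crossed 0.82
linear interpolation between t=0.200 (0.80855) and t=0.220 (0.82916) → t≈0.211

t = 0.211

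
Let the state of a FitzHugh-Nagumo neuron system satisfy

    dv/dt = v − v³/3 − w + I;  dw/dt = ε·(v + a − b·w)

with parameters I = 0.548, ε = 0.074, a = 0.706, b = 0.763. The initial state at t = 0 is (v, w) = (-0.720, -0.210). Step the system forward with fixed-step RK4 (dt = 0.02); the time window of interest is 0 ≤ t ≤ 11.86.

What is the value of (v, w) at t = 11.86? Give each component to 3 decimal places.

t=0.000: state=(-0.720, -0.210)
step 1 (dt=0.02): k1=(0.162, 0.011), k2=(0.163, 0.011), k3=(0.163, 0.011), k4=(0.164, 0.011); state += dt/6·(k1+2k2+2k3+k4)
t=0.020: state=(-0.717, -0.210)
t=0.040: state=(-0.713, -0.210)
t=0.060: state=(-0.710, -0.209)
continuing one RK4 step at a time; state shown every 25 steps (Δt=0.5):
t=0.500: state=(-0.629, -0.203)
t=1.000: state=(-0.511, -0.193)
t=1.500: state=(-0.347, -0.177)
t=2.000: state=(-0.103, -0.155)
t=2.500: state=(0.276, -0.122)
t=3.000: state=(0.837, -0.073)
t=3.500: state=(1.436, -0.004)
t=4.000: state=(1.775, 0.082)
t=4.500: state=(1.871, 0.172)
t=5.000: state=(1.874, 0.262)
t=5.500: state=(1.849, 0.348)
t=6.000: state=(1.817, 0.431)
t=6.500: state=(1.783, 0.511)
t=7.000: state=(1.748, 0.587)
t=7.500: state=(1.712, 0.659)
t=8.000: state=(1.676, 0.728)
t=8.500: state=(1.639, 0.794)
t=9.000: state=(1.601, 0.857)
t=9.500: state=(1.563, 0.917)
t=10.000: state=(1.523, 0.973)
t=10.500: state=(1.483, 1.027)
t=11.000: state=(1.441, 1.077)
t=11.500: state=(1.397, 1.125)
t=11.860: state=(1.365, 1.157)

(v, w) = (1.365, 1.157)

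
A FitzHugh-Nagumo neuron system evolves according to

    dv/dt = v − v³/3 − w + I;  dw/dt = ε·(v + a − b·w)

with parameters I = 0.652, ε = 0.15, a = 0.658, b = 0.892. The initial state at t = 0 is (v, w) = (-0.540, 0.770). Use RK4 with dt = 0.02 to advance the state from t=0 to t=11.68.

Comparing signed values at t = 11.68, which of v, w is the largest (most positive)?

largest component: v

t=0.000: state=(-0.540, 0.770)
step 1 (dt=0.02): k1=(-0.606, -0.085), k2=(-0.609, -0.086), k3=(-0.609, -0.086), k4=(-0.612, -0.087); state += dt/6·(k1+2k2+2k3+k4)
t=0.020: state=(-0.552, 0.768)
t=0.040: state=(-0.564, 0.767)
t=0.060: state=(-0.577, 0.765)
continuing one RK4 step at a time; state shown every 25 steps (Δt=0.5):
t=0.500: state=(-0.877, 0.717)
t=1.000: state=(-1.218, 0.642)
t=1.500: state=(-1.453, 0.550)
t=2.000: state=(-1.556, 0.452)
t=2.500: state=(-1.573, 0.357)
t=3.000: state=(-1.548, 0.268)
t=3.500: state=(-1.505, 0.188)
t=4.000: state=(-1.454, 0.116)
t=4.500: state=(-1.399, 0.053)
t=5.000: state=(-1.341, -0.002)
t=5.500: state=(-1.282, -0.050)
t=6.000: state=(-1.220, -0.089)
t=6.500: state=(-1.155, -0.122)
t=7.000: state=(-1.087, -0.148)
t=7.500: state=(-1.014, -0.167)
t=8.000: state=(-0.934, -0.179)
t=8.500: state=(-0.844, -0.184)
t=9.000: state=(-0.739, -0.182)
t=9.500: state=(-0.611, -0.171)
t=10.000: state=(-0.444, -0.151)
t=10.500: state=(-0.211, -0.118)
t=11.000: state=(0.138, -0.066)
t=11.500: state=(0.655, 0.014)
t=11.680: state=(0.877, 0.052)
compare at T: v=0.877, w=0.052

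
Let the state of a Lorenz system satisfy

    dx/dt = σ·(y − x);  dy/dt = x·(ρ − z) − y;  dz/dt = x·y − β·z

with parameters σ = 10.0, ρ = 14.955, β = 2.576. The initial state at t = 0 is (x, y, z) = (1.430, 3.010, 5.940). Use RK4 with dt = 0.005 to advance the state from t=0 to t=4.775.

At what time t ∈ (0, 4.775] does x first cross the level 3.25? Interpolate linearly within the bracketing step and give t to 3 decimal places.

t=0.000: state=(1.430, 3.010, 5.940)
step 1 (dt=0.005): k1=(15.800, 9.881, -10.997), k2=(15.652, 10.253, -10.771), k3=(15.665, 10.248, -10.772), k4=(15.529, 10.618, -10.545); state += dt/6·(k1+2k2+2k3+k4)
t=0.005: state=(1.508, 3.061, 5.886)
t=0.010: state=(1.585, 3.116, 5.835)
t=0.015: state=(1.661, 3.175, 5.785)
t=0.115: state=(3.246, 5.078, 5.372)
next step: t=0.120: state=(3.339, 5.210, 5.387) — x has crossed 3.25
linear interpolation between t=0.115 (3.24604) and t=0.120 (3.33862) → t≈0.115

t = 0.115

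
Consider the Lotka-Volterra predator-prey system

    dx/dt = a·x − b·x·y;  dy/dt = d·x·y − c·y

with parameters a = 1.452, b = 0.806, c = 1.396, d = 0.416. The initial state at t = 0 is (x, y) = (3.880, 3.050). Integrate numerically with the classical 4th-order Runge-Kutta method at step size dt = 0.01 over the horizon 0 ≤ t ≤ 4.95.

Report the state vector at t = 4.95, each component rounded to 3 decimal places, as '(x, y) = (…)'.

t=0.000: state=(3.880, 3.050)
step 1 (dt=0.01): k1=(-3.904, 0.665), k2=(-3.895, 0.641), k3=(-3.895, 0.641), k4=(-3.885, 0.617); state += dt/6·(k1+2k2+2k3+k4)
t=0.010: state=(3.841, 3.056)
t=0.020: state=(3.802, 3.062)
t=0.030: state=(3.764, 3.068)
continuing one RK4 step at a time; state shown every 20 steps (Δt=0.2):
t=0.200: state=(3.155, 3.089)
t=0.400: state=(2.585, 2.963)
t=0.600: state=(2.182, 2.730)
t=0.800: state=(1.922, 2.447)
t=1.000: state=(1.773, 2.157)
t=1.200: state=(1.712, 1.885)
t=1.400: state=(1.723, 1.644)
t=1.600: state=(1.798, 1.439)
t=1.800: state=(1.933, 1.271)
t=2.000: state=(2.129, 1.138)
t=2.200: state=(2.390, 1.038)
t=2.400: state=(2.719, 0.970)
t=2.600: state=(3.119, 0.935)
t=2.800: state=(3.588, 0.935)
t=3.000: state=(4.116, 0.974)
t=3.200: state=(4.673, 1.062)
t=3.400: state=(5.207, 1.212)
t=3.600: state=(5.628, 1.440)
t=3.800: state=(5.822, 1.757)
t=4.000: state=(5.685, 2.151)
t=4.200: state=(5.196, 2.564)
t=4.400: state=(4.464, 2.902)
t=4.600: state=(3.676, 3.078)
t=4.800: state=(2.988, 3.069)
t=4.950: state=(2.578, 2.960)

(x, y) = (2.578, 2.960)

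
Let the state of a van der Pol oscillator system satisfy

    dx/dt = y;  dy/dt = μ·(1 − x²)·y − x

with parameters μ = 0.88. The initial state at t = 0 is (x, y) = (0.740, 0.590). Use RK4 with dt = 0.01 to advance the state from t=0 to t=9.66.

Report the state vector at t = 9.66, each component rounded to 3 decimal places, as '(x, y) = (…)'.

(x, y) = (-1.990, -0.280)

t=0.000: state=(0.740, 0.590)
step 1 (dt=0.01): k1=(0.590, -0.505), k2=(0.587, -0.511), k3=(0.587, -0.511), k4=(0.585, -0.518); state += dt/6·(k1+2k2+2k3+k4)
t=0.010: state=(0.746, 0.585)
t=0.020: state=(0.752, 0.580)
t=0.030: state=(0.757, 0.574)
continuing one RK4 step at a time; state shown every 50 steps (Δt=0.5):
t=0.500: state=(0.949, 0.212)
t=1.000: state=(0.935, -0.271)
t=1.500: state=(0.678, -0.762)
t=2.000: state=(0.156, -1.352)
t=2.500: state=(-0.671, -1.873)
t=3.000: state=(-1.494, -1.151)
t=3.500: state=(-1.745, 0.044)
t=4.000: state=(-1.564, 0.606)
t=4.500: state=(-1.167, 0.990)
t=5.000: state=(-0.544, 1.559)
t=5.500: state=(0.448, 2.400)
t=6.000: state=(1.597, 1.717)
t=6.500: state=(1.986, 0.026)
t=7.000: state=(1.823, -0.563)
t=7.500: state=(1.468, -0.854)
t=8.000: state=(0.952, -1.246)
t=8.500: state=(0.163, -1.983)
t=9.000: state=(-1.021, -2.509)
t=9.500: state=(-1.906, -0.800)
t=9.660: state=(-1.990, -0.280)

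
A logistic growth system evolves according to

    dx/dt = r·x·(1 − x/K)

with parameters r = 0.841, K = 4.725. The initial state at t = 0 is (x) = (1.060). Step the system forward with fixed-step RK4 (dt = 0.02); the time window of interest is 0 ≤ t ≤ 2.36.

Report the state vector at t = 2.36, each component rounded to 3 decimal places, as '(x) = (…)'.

t=0.000: state=(1.060)
step 1 (dt=0.02): k1=(0.691), k2=(0.695), k3=(0.695), k4=(0.698); state += dt/6·(k1+2k2+2k3+k4)
t=0.020: state=(1.074)
t=0.040: state=(1.088)
t=0.060: state=(1.102)
continuing one RK4 step at a time; state shown every 5 steps (Δt=0.1):
t=0.100: state=(1.131)
t=0.200: state=(1.205)
t=0.300: state=(1.282)
t=0.400: state=(1.362)
t=0.500: state=(1.445)
t=0.600: state=(1.530)
t=0.700: state=(1.619)
t=0.800: state=(1.709)
t=0.900: state=(1.802)
t=1.000: state=(1.897)
t=1.100: state=(1.993)
t=1.200: state=(2.090)
t=1.300: state=(2.189)
t=1.400: state=(2.288)
t=1.500: state=(2.387)
t=1.600: state=(2.486)
t=1.700: state=(2.585)
t=1.800: state=(2.683)
t=1.900: state=(2.780)
t=2.000: state=(2.876)
t=2.100: state=(2.969)
t=2.200: state=(3.061)
t=2.300: state=(3.151)
t=2.360: state=(3.203)

(x) = (3.203)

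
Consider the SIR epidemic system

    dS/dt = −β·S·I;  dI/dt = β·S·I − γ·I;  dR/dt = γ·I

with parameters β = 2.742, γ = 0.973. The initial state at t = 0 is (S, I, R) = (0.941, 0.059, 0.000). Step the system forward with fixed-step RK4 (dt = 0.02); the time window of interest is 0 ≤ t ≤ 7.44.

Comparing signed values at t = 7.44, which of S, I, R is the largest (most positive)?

largest component: R

t=0.000: state=(0.941, 0.059, 0.000)
step 1 (dt=0.02): k1=(-0.152, 0.095, 0.057), k2=(-0.154, 0.096, 0.058), k3=(-0.154, 0.096, 0.058), k4=(-0.157, 0.097, 0.059); state += dt/6·(k1+2k2+2k3+k4)
t=0.020: state=(0.938, 0.061, 0.001)
t=0.040: state=(0.935, 0.063, 0.002)
t=0.060: state=(0.931, 0.065, 0.004)
continuing one RK4 step at a time; state shown every 25 steps (Δt=0.5):
t=0.500: state=(0.834, 0.123, 0.043)
t=1.000: state=(0.663, 0.213, 0.124)
t=1.500: state=(0.469, 0.284, 0.247)
t=2.000: state=(0.313, 0.296, 0.391)
t=2.500: state=(0.213, 0.260, 0.527)
t=3.000: state=(0.155, 0.205, 0.641)
t=3.500: state=(0.121, 0.152, 0.727)
t=4.000: state=(0.102, 0.109, 0.790)
t=4.500: state=(0.090, 0.076, 0.834)
t=5.000: state=(0.082, 0.053, 0.865)
t=5.500: state=(0.077, 0.036, 0.887)
t=6.000: state=(0.074, 0.025, 0.901)
t=6.500: state=(0.072, 0.017, 0.911)
t=7.000: state=(0.071, 0.011, 0.918)
t=7.440: state=(0.070, 0.008, 0.922)
compare at T: S=0.070, I=0.008, R=0.922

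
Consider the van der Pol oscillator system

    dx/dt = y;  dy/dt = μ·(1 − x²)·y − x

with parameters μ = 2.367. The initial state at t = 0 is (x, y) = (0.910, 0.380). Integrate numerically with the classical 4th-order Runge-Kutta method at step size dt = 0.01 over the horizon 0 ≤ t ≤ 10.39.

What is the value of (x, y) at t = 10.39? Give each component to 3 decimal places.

(x, y) = (-2.021, 0.048)

t=0.000: state=(0.910, 0.380)
step 1 (dt=0.01): k1=(0.380, -0.755), k2=(0.376, -0.762), k3=(0.376, -0.762), k4=(0.372, -0.768); state += dt/6·(k1+2k2+2k3+k4)
t=0.010: state=(0.914, 0.372)
t=0.020: state=(0.917, 0.365)
t=0.030: state=(0.921, 0.357)
continuing one RK4 step at a time; state shown every 50 steps (Δt=0.5):
t=0.500: state=(0.988, -0.086)
t=1.000: state=(0.817, -0.623)
t=1.500: state=(0.270, -1.798)
t=2.000: state=(-1.263, -3.622)
t=2.500: state=(-1.967, 0.017)
t=3.000: state=(-1.859, 0.297)
t=3.500: state=(-1.696, 0.354)
t=4.000: state=(-1.501, 0.435)
t=4.500: state=(-1.249, 0.592)
t=5.000: state=(-0.869, 1.009)
t=5.500: state=(-0.044, 2.707)
t=6.000: state=(1.749, 2.302)
t=6.500: state=(2.002, -0.196)
t=7.000: state=(1.869, -0.301)
t=7.500: state=(1.707, -0.351)
t=8.000: state=(1.514, -0.428)
t=8.500: state=(1.267, -0.578)
t=9.000: state=(0.899, -0.966)
t=9.500: state=(0.125, -2.514)
t=10.000: state=(-1.672, -2.708)
t=10.390: state=(-2.021, 0.048)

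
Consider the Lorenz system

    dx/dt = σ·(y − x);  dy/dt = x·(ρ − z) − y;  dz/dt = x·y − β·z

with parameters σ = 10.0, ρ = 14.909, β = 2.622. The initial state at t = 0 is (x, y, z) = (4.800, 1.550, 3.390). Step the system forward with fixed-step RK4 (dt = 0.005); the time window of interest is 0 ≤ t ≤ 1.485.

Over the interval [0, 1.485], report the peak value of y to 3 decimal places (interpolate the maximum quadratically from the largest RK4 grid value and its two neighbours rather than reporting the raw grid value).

t=0.000: state=(4.800, 1.550, 3.390)
step 1 (dt=0.005): k1=(-32.500, 53.741, -1.449), k2=(-30.344, 52.688, -0.931), k3=(-30.424, 52.747, -0.938), k4=(-28.341, 51.747, -0.446); state += dt/6·(k1+2k2+2k3+k4)
t=0.005: state=(4.648, 1.814, 3.385)
t=0.010: state=(4.516, 2.068, 3.385)
t=0.015: state=(4.403, 2.314, 3.390)
continuing one RK4 step at a time; state shown every 10 steps (Δt=0.05):
t=0.050: state=(4.035, 3.876, 3.526)
t=0.100: state=(4.413, 5.946, 4.057)
t=0.150: state=(5.475, 8.125, 5.189)
t=0.200: state=(7.000, 10.372, 7.271)
t=0.250: state=(8.739, 12.173, 10.590)
t=0.300: state=(10.238, 12.573, 14.903)
t=0.350: state=(10.857, 10.835, 18.991)
t=0.400: state=(10.166, 7.506, 21.245)
t=0.450: state=(8.388, 4.194, 21.169)
t=0.500: state=(6.229, 2.001, 19.600)
t=0.550: state=(4.311, 0.954, 17.538)
t=0.600: state=(2.903, 0.620, 15.508)
t=0.650: state=(1.999, 0.623, 13.671)
t=0.700: state=(1.485, 0.763, 12.046)
t=0.750: state=(1.241, 0.960, 10.620)
t=0.800: state=(1.180, 1.201, 9.375)
t=0.850: state=(1.250, 1.501, 8.300)
t=0.900: state=(1.428, 1.888, 7.386)
t=0.950: state=(1.713, 2.400, 6.636)
t=1.000: state=(2.122, 3.082, 6.066)
t=1.050: state=(2.685, 3.987, 5.718)
t=1.100: state=(3.439, 5.166, 5.672)
t=1.150: state=(4.424, 6.647, 6.065)
t=1.200: state=(5.661, 8.374, 7.101)
t=1.250: state=(7.105, 10.107, 9.015)
t=1.300: state=(8.574, 11.328, 11.896)
t=1.350: state=(9.709, 11.331, 15.374)
t=1.400: state=(10.059, 9.751, 18.458)
t=1.450: state=(9.394, 7.121, 20.078)
t=1.485: state=(8.426, 5.255, 20.160)
largest grid value and its neighbours: y(0.280)=12.64722, y(0.285)=12.66087, y(0.290)=12.65349
parabola through these three points peaks at t≈0.286 with y≈12.66110

max y = 12.661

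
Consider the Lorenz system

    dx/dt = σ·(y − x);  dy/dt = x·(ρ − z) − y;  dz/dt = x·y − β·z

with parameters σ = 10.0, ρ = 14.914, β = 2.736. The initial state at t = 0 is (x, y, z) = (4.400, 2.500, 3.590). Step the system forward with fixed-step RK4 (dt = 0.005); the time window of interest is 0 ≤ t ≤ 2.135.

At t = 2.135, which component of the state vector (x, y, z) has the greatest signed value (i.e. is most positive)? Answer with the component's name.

largest component: z

t=0.000: state=(4.400, 2.500, 3.590)
step 1 (dt=0.005): k1=(-19.000, 47.326, 1.178), k2=(-17.342, 46.657, 1.566), k3=(-17.400, 46.701, 1.567), k4=(-15.795, 46.073, 1.946); state += dt/6·(k1+2k2+2k3+k4)
t=0.005: state=(4.313, 2.733, 3.598)
t=0.010: state=(4.242, 2.961, 3.609)
t=0.015: state=(4.185, 3.184, 3.625)
continuing one RK4 step at a time; state shown every 20 steps (Δt=0.1):
t=0.100: state=(4.772, 6.736, 4.522)
t=0.200: state=(7.637, 11.103, 8.393)
t=0.300: state=(10.590, 12.197, 16.412)
t=0.400: state=(9.666, 6.371, 21.274)
t=0.500: state=(5.631, 1.734, 18.680)
t=0.600: state=(2.727, 0.847, 14.600)
t=0.700: state=(1.625, 1.143, 11.275)
t=0.800: state=(1.530, 1.752, 8.767)
t=0.900: state=(2.014, 2.763, 7.012)
t=1.000: state=(3.083, 4.514, 6.140)
t=1.100: state=(4.967, 7.328, 6.766)
t=1.200: state=(7.688, 10.560, 10.251)
t=1.300: state=(9.856, 10.757, 16.537)
t=1.400: state=(8.877, 6.230, 19.864)
t=1.500: state=(5.727, 2.675, 17.796)
t=1.600: state=(3.410, 1.884, 14.356)
t=1.700: state=(2.551, 2.261, 11.425)
t=1.800: state=(2.677, 3.175, 9.293)
t=1.900: state=(3.519, 4.710, 8.127)
t=2.000: state=(5.081, 7.010, 8.396)
t=2.100: state=(7.247, 9.485, 10.950)
t=2.135: state=(7.997, 10.005, 12.442)
compare at T: x=7.997, y=10.005, z=12.442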